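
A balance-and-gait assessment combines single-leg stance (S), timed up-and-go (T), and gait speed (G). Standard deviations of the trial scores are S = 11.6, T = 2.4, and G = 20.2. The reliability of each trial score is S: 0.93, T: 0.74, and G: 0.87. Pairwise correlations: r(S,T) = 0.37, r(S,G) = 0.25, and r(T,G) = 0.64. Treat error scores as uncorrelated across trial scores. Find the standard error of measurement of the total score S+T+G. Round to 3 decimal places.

7.998

Var(total) = 548.36 + 199.816 = 748.176.
True-score variance = 484.398 + 199.816 = 684.214, so reliability = 0.9145.
Error variance = 748.176 − 684.214 = 63.962; SEM = √63.962 = 7.998.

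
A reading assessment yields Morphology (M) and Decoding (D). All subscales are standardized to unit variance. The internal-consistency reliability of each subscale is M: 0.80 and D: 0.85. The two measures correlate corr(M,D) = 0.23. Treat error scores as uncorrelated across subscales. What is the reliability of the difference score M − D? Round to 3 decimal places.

0.773

Var(M−D) = 1 + 1 − 2·0.23 = 2 − 0.46 = 1.54.
With uncorrelated errors the cross-covariances are all true-score covariance, so they carry over unchanged; only the diagonal terms shrink to ρᵢσᵢ².
True-score variance = [0.80 + 0.85] − 0.46 = 1.65 − 0.46 = 1.19.
Reliability = 1.19 / 1.54 = 0.773.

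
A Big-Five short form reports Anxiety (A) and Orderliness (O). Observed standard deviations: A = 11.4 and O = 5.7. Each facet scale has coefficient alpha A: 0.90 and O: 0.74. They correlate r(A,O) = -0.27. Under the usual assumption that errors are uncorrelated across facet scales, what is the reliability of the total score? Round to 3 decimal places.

0.832

Var(A+O) = 11.4² + 5.7² + 2·[11.4·5.7·(-0.27)] = 162.45 − 35.0892 = 127.361.
Because errors are independent across components, Cov(Tᵢ,Tⱼ) = Cov(Xᵢ,Xⱼ); the off-diagonal part of the true-score variance is the same as above.
True-score variance = [11.4²·0.90 + 5.7²·0.74] − 35.0892 = 141.007 − 35.0892 = 105.917.
Reliability = 105.917 / 127.361 = 0.832.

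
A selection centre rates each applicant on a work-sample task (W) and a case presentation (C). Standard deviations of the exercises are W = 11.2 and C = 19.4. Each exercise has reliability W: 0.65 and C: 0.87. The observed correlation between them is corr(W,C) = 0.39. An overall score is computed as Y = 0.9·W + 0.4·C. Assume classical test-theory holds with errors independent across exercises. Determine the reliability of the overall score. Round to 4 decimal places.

Var(Y) = 0.9²·11.2² + 0.4²·19.4² + 2·[0.36·11.2·19.4·0.39] = 161.824 + 61.0122 = 222.836.
Because errors are independent across components, Cov(Tᵢ,Tⱼ) = Cov(Xᵢ,Xⱼ); the off-diagonal part of the true-score variance is the same as above.
True-score variance = [0.9²·11.2²·0.65 + 0.4²·19.4²·0.87] + 61.0122 = 118.433 + 61.0122 = 179.446.
Reliability = 179.446 / 222.836 = 0.8053.

0.8053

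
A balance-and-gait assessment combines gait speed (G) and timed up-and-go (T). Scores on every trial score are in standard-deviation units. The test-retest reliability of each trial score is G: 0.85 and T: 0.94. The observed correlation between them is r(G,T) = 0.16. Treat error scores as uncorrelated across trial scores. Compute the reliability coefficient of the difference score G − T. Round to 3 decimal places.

0.875

Var(G−T) = 1 + 1 − 2·0.16 = 2 − 0.32 = 1.68.
With uncorrelated errors the cross-covariances are all true-score covariance, so they carry over unchanged; only the diagonal terms shrink to ρᵢσᵢ².
True-score variance = [0.85 + 0.94] − 0.32 = 1.79 − 0.32 = 1.47.
Reliability = 1.47 / 1.68 = 0.875.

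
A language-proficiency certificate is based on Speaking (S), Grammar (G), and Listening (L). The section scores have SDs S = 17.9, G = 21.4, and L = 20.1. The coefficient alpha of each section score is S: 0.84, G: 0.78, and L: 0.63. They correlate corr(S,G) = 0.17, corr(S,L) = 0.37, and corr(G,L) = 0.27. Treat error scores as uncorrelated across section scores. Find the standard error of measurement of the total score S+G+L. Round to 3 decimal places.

17.364

Var(total) = 1182.38 + 628.761 = 1811.14.
True-score variance = 880.879 + 628.761 = 1509.64, so reliability = 0.8335.
Error variance = 1811.14 − 1509.64 = 301.5; SEM = √301.5 = 17.364.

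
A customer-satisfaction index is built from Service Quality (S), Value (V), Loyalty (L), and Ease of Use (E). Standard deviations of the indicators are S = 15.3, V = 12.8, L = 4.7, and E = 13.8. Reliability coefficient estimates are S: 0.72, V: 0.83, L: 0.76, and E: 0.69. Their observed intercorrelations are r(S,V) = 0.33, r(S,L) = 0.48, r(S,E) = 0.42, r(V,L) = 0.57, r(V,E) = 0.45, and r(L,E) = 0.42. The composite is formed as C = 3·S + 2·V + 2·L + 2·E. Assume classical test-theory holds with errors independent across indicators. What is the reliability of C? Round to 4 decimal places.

0.8629

Var(C) = 3²·15.3² + 2²·12.8² + 2²·4.7² + 2²·13.8² + 2·[6·15.3·12.8·0.33 + 6·15.3·4.7·0.48 + 6·15.3·13.8·0.42 + 4·12.8·4.7·0.57 + 4·12.8·13.8·0.45 + 4·4.7·13.8·0.42] = 3612.29 + 3382.04 = 6994.33.
Under uncorrelated errors the observed covariances equal the true-score covariances, so only the own-variance terms attenuate.
True-score variance = [3²·15.3²·0.72 + 2²·12.8²·0.83 + 2²·4.7²·0.76 + 2²·13.8²·0.69] + 3382.04 = 2653.62 + 3382.04 = 6035.66.
Reliability = 6035.66 / 6994.33 = 0.8629.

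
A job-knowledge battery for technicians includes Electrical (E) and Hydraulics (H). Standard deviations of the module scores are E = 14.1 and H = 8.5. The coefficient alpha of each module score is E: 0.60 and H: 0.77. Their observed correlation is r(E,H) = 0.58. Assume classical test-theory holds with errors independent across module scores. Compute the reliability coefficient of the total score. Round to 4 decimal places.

Var(E+H) = 14.1² + 8.5² + 2·[14.1·8.5·0.58] = 271.06 + 139.026 = 410.086.
Because errors are independent across components, Cov(Tᵢ,Tⱼ) = Cov(Xᵢ,Xⱼ); the off-diagonal part of the true-score variance is the same as above.
True-score variance = [14.1²·0.60 + 8.5²·0.77] + 139.026 = 174.918 + 139.026 = 313.944.
Reliability = 313.944 / 410.086 = 0.7656.

0.7656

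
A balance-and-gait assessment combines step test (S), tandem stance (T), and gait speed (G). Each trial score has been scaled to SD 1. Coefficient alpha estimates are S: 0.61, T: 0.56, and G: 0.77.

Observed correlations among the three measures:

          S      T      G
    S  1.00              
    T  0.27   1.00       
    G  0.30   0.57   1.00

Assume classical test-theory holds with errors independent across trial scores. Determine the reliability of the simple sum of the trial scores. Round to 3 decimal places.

Var(S+T+G) = 3 + 2·[0.27 + 0.30 + 0.57] = 3 + 2.28 = 5.28.
With uncorrelated errors the cross-covariances are all true-score covariance, so they carry over unchanged; only the diagonal terms shrink to ρᵢσᵢ².
True-score variance = [0.61 + 0.56 + 0.77] + 2.28 = 1.94 + 2.28 = 4.22.
Reliability = 4.22 / 5.28 = 0.799.

0.799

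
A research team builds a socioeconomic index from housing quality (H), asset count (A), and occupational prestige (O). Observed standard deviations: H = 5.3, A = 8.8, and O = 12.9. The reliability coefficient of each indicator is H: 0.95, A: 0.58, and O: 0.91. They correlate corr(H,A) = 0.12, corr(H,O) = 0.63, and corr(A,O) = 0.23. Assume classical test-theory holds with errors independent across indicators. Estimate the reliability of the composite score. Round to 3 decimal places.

Var(H+A+O) = 5.3² + 8.8² + 12.9² + 2·[5.3·8.8·0.12 + 5.3·12.9·0.63 + 8.8·12.9·0.23] = 271.94 + 149.559 = 421.499.
Under uncorrelated errors the observed covariances equal the true-score covariances, so only the own-variance terms attenuate.
True-score variance = [5.3²·0.95 + 8.8²·0.58 + 12.9²·0.91] + 149.559 = 223.034 + 149.559 = 372.593.
Reliability = 372.593 / 421.499 = 0.884.

0.884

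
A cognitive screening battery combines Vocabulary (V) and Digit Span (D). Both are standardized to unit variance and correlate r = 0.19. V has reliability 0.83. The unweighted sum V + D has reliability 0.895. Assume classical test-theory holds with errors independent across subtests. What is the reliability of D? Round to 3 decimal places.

Var(V+D) = 2 + 2·0.19 = 2.380.
True-score variance = ρ_V + ρ_D + 2·0.19, so 0.895 = (0.83 + ρ_D + 0.38) / 2.380.
ρ_D = 0.895·2.380 − 0.83 − 0.38 = 0.920.

0.920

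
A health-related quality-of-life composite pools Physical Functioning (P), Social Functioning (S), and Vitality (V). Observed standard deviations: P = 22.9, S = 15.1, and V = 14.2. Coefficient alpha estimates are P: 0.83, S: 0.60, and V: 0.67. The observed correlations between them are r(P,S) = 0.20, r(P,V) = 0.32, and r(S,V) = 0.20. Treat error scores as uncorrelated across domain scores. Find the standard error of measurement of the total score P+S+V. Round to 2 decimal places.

Var(total) = 954.06 + 432.199 = 1386.26.
True-score variance = 707.165 + 432.199 = 1139.36, so reliability = 0.8219.
Error variance = 1386.26 − 1139.36 = 246.895; SEM = √246.895 = 15.71.

15.71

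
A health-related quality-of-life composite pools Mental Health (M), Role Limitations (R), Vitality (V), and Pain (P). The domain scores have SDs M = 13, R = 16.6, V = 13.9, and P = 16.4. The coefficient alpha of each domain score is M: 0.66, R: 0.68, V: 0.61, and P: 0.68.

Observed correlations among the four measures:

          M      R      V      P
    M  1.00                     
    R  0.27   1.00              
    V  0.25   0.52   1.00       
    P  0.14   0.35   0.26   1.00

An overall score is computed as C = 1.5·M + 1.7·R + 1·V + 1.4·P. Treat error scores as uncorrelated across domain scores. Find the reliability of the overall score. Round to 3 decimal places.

0.820

Var(C) = 1.5²·13² + 1.7²·16.6² + 13.9² + 1.4²·16.4² + 2·[2.55·13·16.6·0.27 + 1.5·13·13.9·0.25 + 2.1·13·16.4·0.14 + 1.7·16.6·13.9·0.52 + 2.38·16.6·16.4·0.35 + 1.4·13.9·16.4·0.26] = 1896.99 + 1585.5 = 3482.49.
Under uncorrelated errors the observed covariances equal the true-score covariances, so only the own-variance terms attenuate.
True-score variance = [1.5²·13²·0.66 + 1.7²·16.6²·0.68 + 13.9²·0.61 + 1.4²·16.4²·0.68] + 1585.5 = 1268.82 + 1585.5 = 2854.32.
Reliability = 2854.32 / 3482.49 = 0.820.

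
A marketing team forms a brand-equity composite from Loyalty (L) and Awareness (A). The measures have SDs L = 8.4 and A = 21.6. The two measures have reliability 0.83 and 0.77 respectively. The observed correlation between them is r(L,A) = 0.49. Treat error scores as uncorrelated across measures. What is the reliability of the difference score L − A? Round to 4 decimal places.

0.6680

Var(L−A) = 8.4² + 21.6² − 2·8.4·21.6·0.49 = 537.12 − 177.811 = 359.309.
Because errors are independent across components, Cov(Tᵢ,Tⱼ) = Cov(Xᵢ,Xⱼ); the off-diagonal part of the true-score variance is the same as above.
True-score variance = [8.4²·0.83 + 21.6²·0.77] − 177.811 = 417.816 − 177.811 = 240.005.
Reliability = 240.005 / 359.309 = 0.6680.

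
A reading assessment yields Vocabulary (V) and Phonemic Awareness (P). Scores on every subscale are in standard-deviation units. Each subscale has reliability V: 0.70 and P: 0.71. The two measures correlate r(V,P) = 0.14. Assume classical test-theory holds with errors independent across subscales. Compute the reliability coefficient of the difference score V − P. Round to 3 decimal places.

0.657

Var(V−P) = 1 + 1 − 2·0.14 = 2 − 0.28 = 1.72.
Because errors are independent across components, Cov(Tᵢ,Tⱼ) = Cov(Xᵢ,Xⱼ); the off-diagonal part of the true-score variance is the same as above.
True-score variance = [0.70 + 0.71] − 0.28 = 1.41 − 0.28 = 1.13.
Reliability = 1.13 / 1.72 = 0.657.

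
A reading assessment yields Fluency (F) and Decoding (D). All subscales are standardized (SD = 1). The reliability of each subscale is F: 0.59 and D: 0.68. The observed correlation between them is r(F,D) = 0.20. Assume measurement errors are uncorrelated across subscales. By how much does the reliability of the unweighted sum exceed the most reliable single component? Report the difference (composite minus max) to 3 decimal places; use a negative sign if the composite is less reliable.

0.016

Var(sum) = 2 + 0.4 = 2.4; true-score variance = 1.27 + 0.4 = 1.67; composite reliability = 0.6958.
Max component reliability = 0.6800.
Difference = 0.6958 − 0.6800 = 0.016.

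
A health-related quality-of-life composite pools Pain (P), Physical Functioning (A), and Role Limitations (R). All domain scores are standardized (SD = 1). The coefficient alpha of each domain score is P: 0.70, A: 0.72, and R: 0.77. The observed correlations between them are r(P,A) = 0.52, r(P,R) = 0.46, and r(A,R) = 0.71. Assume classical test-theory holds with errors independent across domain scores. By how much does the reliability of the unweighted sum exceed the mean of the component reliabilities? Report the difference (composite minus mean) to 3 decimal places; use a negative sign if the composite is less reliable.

Var(sum) = 3 + 3.38 = 6.38; true-score variance = 2.19 + 3.38 = 5.57; composite reliability = 0.8730.
Mean component reliability = 0.7300.
Difference = 0.8730 − 0.7300 = 0.143.

0.143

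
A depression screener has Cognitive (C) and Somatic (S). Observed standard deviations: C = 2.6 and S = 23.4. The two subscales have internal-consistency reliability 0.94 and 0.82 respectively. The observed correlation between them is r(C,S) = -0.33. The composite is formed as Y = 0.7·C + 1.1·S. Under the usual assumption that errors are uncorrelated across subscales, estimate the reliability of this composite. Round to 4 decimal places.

0.8119

Var(Y) = 0.7²·2.6² + 1.1²·23.4² + 2·[0.77·2.6·23.4·(-0.33)] = 665.86 − 30.9189 = 634.941.
With uncorrelated errors the cross-covariances are all true-score covariance, so they carry over unchanged; only the diagonal terms shrink to ρᵢσᵢ².
True-score variance = [0.7²·2.6²·0.94 + 1.1²·23.4²·0.82] − 30.9189 = 546.403 − 30.9189 = 515.484.
Reliability = 515.484 / 634.941 = 0.8119.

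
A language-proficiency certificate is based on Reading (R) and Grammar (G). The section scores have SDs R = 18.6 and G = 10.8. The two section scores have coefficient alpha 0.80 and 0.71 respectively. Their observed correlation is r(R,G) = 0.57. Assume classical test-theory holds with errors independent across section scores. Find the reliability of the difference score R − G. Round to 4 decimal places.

0.5590

Var(R−G) = 18.6² + 10.8² − 2·18.6·10.8·0.57 = 462.6 − 229.003 = 233.597.
With uncorrelated errors the cross-covariances are all true-score covariance, so they carry over unchanged; only the diagonal terms shrink to ρᵢσᵢ².
True-score variance = [18.6²·0.80 + 10.8²·0.71] − 229.003 = 359.582 − 229.003 = 130.579.
Reliability = 130.579 / 233.597 = 0.5590.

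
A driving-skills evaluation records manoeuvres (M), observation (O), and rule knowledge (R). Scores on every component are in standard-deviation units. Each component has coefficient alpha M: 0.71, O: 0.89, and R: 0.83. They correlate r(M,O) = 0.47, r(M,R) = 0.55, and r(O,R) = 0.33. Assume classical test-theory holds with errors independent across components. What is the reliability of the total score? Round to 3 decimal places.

0.900

Var(M+O+R) = 3 + 2·[0.47 + 0.55 + 0.33] = 3 + 2.7 = 5.7.
Under uncorrelated errors the observed covariances equal the true-score covariances, so only the own-variance terms attenuate.
True-score variance = [0.71 + 0.89 + 0.83] + 2.7 = 2.43 + 2.7 = 5.13.
Reliability = 5.13 / 5.7 = 0.900.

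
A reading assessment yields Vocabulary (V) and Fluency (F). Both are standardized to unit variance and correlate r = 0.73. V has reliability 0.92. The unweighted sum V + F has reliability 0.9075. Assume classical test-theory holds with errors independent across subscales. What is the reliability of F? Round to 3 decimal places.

0.760

Var(V+F) = 2 + 2·0.73 = 3.460.
True-score variance = ρ_V + ρ_F + 2·0.73, so 0.9075 = (0.92 + ρ_F + 1.46) / 3.460.
ρ_F = 0.9075·3.460 − 0.92 − 1.46 = 0.760.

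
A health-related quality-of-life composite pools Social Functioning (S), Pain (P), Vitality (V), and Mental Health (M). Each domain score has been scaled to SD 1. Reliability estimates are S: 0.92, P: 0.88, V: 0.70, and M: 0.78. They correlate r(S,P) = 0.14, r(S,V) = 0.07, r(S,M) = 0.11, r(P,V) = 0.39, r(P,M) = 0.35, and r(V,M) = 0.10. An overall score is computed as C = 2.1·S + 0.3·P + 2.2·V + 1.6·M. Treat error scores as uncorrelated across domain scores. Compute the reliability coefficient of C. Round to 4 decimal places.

Var(C) = 2.1² + 0.3² + 2.2² + 1.6² + 2·[0.63·0.14 + 4.62·0.07 + 3.36·0.11 + 0.66·0.39 + 0.48·0.35 + 3.52·0.10] = 11.9 + 3.1172 = 15.0172.
Under uncorrelated errors the observed covariances equal the true-score covariances, so only the own-variance terms attenuate.
True-score variance = [2.1²·0.92 + 0.3²·0.88 + 2.2²·0.70 + 1.6²·0.78] + 3.1172 = 9.5212 + 3.1172 = 12.6384.
Reliability = 12.6384 / 15.0172 = 0.8416.

0.8416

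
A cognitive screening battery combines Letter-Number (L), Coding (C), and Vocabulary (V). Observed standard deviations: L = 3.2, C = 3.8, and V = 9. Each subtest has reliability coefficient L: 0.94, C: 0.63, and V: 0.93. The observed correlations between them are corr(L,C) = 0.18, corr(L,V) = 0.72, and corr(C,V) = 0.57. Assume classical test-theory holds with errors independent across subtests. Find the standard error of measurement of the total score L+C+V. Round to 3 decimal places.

3.410

Var(total) = 105.68 + 84.8376 = 190.518.
True-score variance = 94.0528 + 84.8376 = 178.89, so reliability = 0.9390.
Error variance = 190.518 − 178.89 = 11.6272; SEM = √11.6272 = 3.410.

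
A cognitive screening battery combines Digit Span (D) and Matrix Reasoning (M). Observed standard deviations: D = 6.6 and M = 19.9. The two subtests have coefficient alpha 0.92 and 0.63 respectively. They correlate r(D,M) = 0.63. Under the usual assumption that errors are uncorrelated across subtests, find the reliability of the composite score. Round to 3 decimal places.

0.752

Var(D+M) = 6.6² + 19.9² + 2·[6.6·19.9·0.63] = 439.57 + 165.488 = 605.058.
With uncorrelated errors the cross-covariances are all true-score covariance, so they carry over unchanged; only the diagonal terms shrink to ρᵢσᵢ².
True-score variance = [6.6²·0.92 + 19.9²·0.63] + 165.488 = 289.561 + 165.488 = 455.05.
Reliability = 455.05 / 605.058 = 0.752.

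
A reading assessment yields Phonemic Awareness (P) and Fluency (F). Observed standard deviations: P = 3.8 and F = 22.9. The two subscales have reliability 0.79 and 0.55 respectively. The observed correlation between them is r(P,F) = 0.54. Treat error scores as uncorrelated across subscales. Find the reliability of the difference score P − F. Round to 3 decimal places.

0.463

Var(P−F) = 3.8² + 22.9² − 2·3.8·22.9·0.54 = 538.85 − 93.9816 = 444.868.
With uncorrelated errors the cross-covariances are all true-score covariance, so they carry over unchanged; only the diagonal terms shrink to ρᵢσᵢ².
True-score variance = [3.8²·0.79 + 22.9²·0.55] − 93.9816 = 299.833 − 93.9816 = 205.851.
Reliability = 205.851 / 444.868 = 0.463.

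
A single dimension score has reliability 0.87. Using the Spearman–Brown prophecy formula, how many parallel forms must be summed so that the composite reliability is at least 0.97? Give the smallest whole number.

5

k ≥ ρ*(1−ρ₁)/(ρ₁(1−ρ*)) = 0.97·0.13 / (0.87·0.03) = 4.831.
Smallest integer k = 5.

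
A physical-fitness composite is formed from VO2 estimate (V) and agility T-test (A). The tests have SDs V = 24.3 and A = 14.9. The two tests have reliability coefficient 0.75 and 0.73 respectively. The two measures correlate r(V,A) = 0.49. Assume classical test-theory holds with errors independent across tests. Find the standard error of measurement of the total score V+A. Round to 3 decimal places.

Var(total) = 812.5 + 354.829 = 1167.33.
True-score variance = 604.935 + 354.829 = 959.763, so reliability = 0.8222.
Error variance = 1167.33 − 959.763 = 207.565; SEM = √207.565 = 14.407.

14.407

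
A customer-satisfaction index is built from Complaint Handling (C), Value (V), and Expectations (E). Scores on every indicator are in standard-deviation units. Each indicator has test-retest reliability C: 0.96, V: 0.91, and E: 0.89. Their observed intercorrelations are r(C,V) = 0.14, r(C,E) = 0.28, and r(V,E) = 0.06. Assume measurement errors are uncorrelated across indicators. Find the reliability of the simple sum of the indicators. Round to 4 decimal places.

0.9394

Var(C+V+E) = 3 + 2·[0.14 + 0.28 + 0.06] = 3 + 0.96 = 3.96.
Under uncorrelated errors the observed covariances equal the true-score covariances, so only the own-variance terms attenuate.
True-score variance = [0.96 + 0.91 + 0.89] + 0.96 = 2.76 + 0.96 = 3.72.
Reliability = 3.72 / 3.96 = 0.9394.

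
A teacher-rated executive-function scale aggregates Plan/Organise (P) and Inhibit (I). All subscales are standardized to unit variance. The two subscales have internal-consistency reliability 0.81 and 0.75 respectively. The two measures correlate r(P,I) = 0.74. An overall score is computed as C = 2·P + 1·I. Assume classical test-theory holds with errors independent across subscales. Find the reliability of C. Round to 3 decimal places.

0.873

Var(C) = 2² + 1 + 2·[2·0.74] = 5 + 2.96 = 7.96.
With uncorrelated errors the cross-covariances are all true-score covariance, so they carry over unchanged; only the diagonal terms shrink to ρᵢσᵢ².
True-score variance = [2²·0.81 + 0.75] + 2.96 = 3.99 + 2.96 = 6.95.
Reliability = 6.95 / 7.96 = 0.873.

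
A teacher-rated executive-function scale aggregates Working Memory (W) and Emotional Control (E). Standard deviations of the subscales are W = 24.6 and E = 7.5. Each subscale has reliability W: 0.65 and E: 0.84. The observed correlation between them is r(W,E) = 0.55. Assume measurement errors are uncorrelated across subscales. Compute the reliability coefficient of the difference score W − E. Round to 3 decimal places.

Var(W−E) = 24.6² + 7.5² − 2·24.6·7.5·0.55 = 661.41 − 202.95 = 458.46.
With uncorrelated errors the cross-covariances are all true-score covariance, so they carry over unchanged; only the diagonal terms shrink to ρᵢσᵢ².
True-score variance = [24.6²·0.65 + 7.5²·0.84] − 202.95 = 440.604 − 202.95 = 237.654.
Reliability = 237.654 / 458.46 = 0.518.

0.518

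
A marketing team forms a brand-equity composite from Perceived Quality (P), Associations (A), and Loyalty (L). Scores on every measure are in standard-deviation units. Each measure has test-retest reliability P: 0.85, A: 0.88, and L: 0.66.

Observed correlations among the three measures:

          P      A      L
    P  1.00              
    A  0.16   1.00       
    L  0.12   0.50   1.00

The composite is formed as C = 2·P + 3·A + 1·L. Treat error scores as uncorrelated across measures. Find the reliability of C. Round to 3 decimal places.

Var(C) = 2² + 3² + 1 + 2·[6·0.16 + 2·0.12 + 3·0.50] = 14 + 5.4 = 19.4.
Because errors are independent across components, Cov(Tᵢ,Tⱼ) = Cov(Xᵢ,Xⱼ); the off-diagonal part of the true-score variance is the same as above.
True-score variance = [2²·0.85 + 3²·0.88 + 0.66] + 5.4 = 11.98 + 5.4 = 17.38.
Reliability = 17.38 / 19.4 = 0.896.

0.896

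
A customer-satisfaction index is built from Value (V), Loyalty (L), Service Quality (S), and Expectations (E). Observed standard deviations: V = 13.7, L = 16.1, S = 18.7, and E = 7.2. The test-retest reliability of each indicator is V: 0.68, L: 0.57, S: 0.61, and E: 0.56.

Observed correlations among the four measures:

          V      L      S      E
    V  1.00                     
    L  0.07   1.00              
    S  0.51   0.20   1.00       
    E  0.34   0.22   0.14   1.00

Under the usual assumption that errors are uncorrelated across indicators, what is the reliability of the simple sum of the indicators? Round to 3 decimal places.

Var(V+L+S+E) = 13.7² + 16.1² + 18.7² + 7.2² + 2·[13.7·16.1·0.07 + 13.7·18.7·0.51 + 13.7·7.2·0.34 + 16.1·18.7·0.20 + 16.1·7.2·0.22 + 18.7·7.2·0.14] = 848.43 + 568.401 = 1416.83.
With uncorrelated errors the cross-covariances are all true-score covariance, so they carry over unchanged; only the diagonal terms shrink to ρᵢσᵢ².
True-score variance = [13.7²·0.68 + 16.1²·0.57 + 18.7²·0.61 + 7.2²·0.56] + 568.401 = 517.72 + 568.401 = 1086.12.
Reliability = 1086.12 / 1416.83 = 0.767.

0.767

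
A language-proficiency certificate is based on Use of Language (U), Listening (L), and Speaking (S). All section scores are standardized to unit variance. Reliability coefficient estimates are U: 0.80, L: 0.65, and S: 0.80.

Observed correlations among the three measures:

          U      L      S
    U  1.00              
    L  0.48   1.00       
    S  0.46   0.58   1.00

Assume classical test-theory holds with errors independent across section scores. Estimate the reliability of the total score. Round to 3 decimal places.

Var(U+L+S) = 3 + 2·[0.48 + 0.46 + 0.58] = 3 + 3.04 = 6.04.
With uncorrelated errors the cross-covariances are all true-score covariance, so they carry over unchanged; only the diagonal terms shrink to ρᵢσᵢ².
True-score variance = [0.80 + 0.65 + 0.80] + 3.04 = 2.25 + 3.04 = 5.29.
Reliability = 5.29 / 6.04 = 0.876.

0.876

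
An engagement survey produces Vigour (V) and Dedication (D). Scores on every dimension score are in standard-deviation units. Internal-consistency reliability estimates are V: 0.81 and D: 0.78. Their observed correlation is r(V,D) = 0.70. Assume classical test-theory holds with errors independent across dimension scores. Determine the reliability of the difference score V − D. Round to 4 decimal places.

Var(V−D) = 1 + 1 − 2·0.70 = 2 − 1.4 = 0.6.
With uncorrelated errors the cross-covariances are all true-score covariance, so they carry over unchanged; only the diagonal terms shrink to ρᵢσᵢ².
True-score variance = [0.81 + 0.78] − 1.4 = 1.59 − 1.4 = 0.19.
Reliability = 0.19 / 0.6 = 0.3167.

0.3167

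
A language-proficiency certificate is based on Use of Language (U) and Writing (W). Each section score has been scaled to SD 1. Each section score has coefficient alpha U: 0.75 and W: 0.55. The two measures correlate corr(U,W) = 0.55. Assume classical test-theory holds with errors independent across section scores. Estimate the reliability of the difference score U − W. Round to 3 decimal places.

0.222

Var(U−W) = 1 + 1 − 2·0.55 = 2 − 1.1 = 0.9.
Because errors are independent across components, Cov(Tᵢ,Tⱼ) = Cov(Xᵢ,Xⱼ); the off-diagonal part of the true-score variance is the same as above.
True-score variance = [0.75 + 0.55] − 1.1 = 1.3 − 1.1 = 0.2.
Reliability = 0.2 / 0.9 = 0.222.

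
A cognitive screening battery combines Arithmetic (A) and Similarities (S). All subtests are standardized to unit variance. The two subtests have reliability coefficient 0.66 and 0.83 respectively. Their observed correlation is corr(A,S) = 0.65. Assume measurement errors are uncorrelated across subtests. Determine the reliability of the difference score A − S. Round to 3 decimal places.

Var(A−S) = 1 + 1 − 2·0.65 = 2 − 1.3 = 0.7.
Because errors are independent across components, Cov(Tᵢ,Tⱼ) = Cov(Xᵢ,Xⱼ); the off-diagonal part of the true-score variance is the same as above.
True-score variance = [0.66 + 0.83] − 1.3 = 1.49 − 1.3 = 0.19.
Reliability = 0.19 / 0.7 = 0.271.

0.271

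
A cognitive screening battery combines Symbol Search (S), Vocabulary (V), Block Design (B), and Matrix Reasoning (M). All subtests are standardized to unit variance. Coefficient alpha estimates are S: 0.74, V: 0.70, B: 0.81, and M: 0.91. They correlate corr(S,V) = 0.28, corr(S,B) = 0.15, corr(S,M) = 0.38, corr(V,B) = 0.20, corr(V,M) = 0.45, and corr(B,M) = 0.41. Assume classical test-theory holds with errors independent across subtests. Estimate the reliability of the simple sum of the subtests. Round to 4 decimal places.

0.8915

Var(S+V+B+M) = 4 + 2·[0.28 + 0.15 + 0.38 + 0.20 + 0.45 + 0.41] = 4 + 3.74 = 7.74.
With uncorrelated errors the cross-covariances are all true-score covariance, so they carry over unchanged; only the diagonal terms shrink to ρᵢσᵢ².
True-score variance = [0.74 + 0.70 + 0.81 + 0.91] + 3.74 = 3.16 + 3.74 = 6.9.
Reliability = 6.9 / 7.74 = 0.8915.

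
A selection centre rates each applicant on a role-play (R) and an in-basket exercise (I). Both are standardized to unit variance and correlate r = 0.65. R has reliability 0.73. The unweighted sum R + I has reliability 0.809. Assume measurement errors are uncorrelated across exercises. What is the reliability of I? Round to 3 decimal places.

Var(R+I) = 2 + 2·0.65 = 3.300.
True-score variance = ρ_R + ρ_I + 2·0.65, so 0.809 = (0.73 + ρ_I + 1.30) / 3.300.
ρ_I = 0.809·3.300 − 0.73 − 1.30 = 0.640.

0.640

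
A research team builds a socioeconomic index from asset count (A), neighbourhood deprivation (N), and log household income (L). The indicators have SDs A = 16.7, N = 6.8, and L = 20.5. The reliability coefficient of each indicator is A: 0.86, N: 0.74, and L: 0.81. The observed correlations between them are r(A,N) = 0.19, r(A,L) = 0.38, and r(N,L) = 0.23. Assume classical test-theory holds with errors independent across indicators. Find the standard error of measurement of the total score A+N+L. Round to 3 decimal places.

Var(total) = 745.38 + 367.463 = 1112.84.
True-score variance = 614.466 + 367.463 = 981.928, so reliability = 0.8824.
Error variance = 1112.84 − 981.928 = 130.914; SEM = √130.914 = 11.442.

11.442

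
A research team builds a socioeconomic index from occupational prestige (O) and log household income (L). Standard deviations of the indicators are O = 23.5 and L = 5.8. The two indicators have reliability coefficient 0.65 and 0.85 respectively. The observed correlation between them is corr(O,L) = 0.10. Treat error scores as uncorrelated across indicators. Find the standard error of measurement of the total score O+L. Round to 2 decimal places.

14.08

Var(total) = 585.89 + 27.26 = 613.15.
True-score variance = 387.557 + 27.26 = 414.817, so reliability = 0.6765.
Error variance = 613.15 − 414.817 = 198.333; SEM = √198.333 = 14.08.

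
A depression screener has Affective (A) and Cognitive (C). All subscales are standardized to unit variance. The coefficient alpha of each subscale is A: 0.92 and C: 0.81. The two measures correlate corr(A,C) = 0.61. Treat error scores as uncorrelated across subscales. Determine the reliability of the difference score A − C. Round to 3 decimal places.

Var(A−C) = 1 + 1 − 2·0.61 = 2 − 1.22 = 0.78.
With uncorrelated errors the cross-covariances are all true-score covariance, so they carry over unchanged; only the diagonal terms shrink to ρᵢσᵢ².
True-score variance = [0.92 + 0.81] − 1.22 = 1.73 − 1.22 = 0.51.
Reliability = 0.51 / 0.78 = 0.654.

0.654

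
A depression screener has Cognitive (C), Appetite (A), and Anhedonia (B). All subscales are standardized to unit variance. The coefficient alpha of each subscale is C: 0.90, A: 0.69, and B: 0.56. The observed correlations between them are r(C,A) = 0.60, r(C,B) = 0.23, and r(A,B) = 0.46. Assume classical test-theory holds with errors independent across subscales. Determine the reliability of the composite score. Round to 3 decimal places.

0.848

Var(C+A+B) = 3 + 2·[0.60 + 0.23 + 0.46] = 3 + 2.58 = 5.58.
Under uncorrelated errors the observed covariances equal the true-score covariances, so only the own-variance terms attenuate.
True-score variance = [0.90 + 0.69 + 0.56] + 2.58 = 2.15 + 2.58 = 4.73.
Reliability = 4.73 / 5.58 = 0.848.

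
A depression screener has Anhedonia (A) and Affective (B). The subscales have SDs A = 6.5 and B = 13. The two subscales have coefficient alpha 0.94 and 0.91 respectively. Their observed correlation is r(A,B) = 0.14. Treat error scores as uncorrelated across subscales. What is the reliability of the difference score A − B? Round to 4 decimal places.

Var(A−B) = 6.5² + 13² − 2·6.5·13·0.14 = 211.25 − 23.66 = 187.59.
With uncorrelated errors the cross-covariances are all true-score covariance, so they carry over unchanged; only the diagonal terms shrink to ρᵢσᵢ².
True-score variance = [6.5²·0.94 + 13²·0.91] − 23.66 = 193.505 − 23.66 = 169.845.
Reliability = 169.845 / 187.59 = 0.9054.

0.9054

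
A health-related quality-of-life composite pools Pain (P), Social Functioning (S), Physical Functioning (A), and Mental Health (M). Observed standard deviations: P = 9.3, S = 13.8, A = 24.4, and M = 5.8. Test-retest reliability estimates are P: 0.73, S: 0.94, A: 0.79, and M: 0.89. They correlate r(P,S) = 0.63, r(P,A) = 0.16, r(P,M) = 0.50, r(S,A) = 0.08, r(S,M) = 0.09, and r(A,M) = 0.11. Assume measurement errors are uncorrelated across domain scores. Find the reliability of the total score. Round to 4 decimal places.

Var(P+S+A+M) = 9.3² + 13.8² + 24.4² + 5.8² + 2·[9.3·13.8·0.63 + 9.3·24.4·0.16 + 9.3·5.8·0.50 + 13.8·24.4·0.08 + 13.8·5.8·0.09 + 24.4·5.8·0.11] = 905.93 + 387.68 = 1293.61.
Because errors are independent across components, Cov(Tᵢ,Tⱼ) = Cov(Xᵢ,Xⱼ); the off-diagonal part of the true-score variance is the same as above.
True-score variance = [9.3²·0.73 + 13.8²·0.94 + 24.4²·0.79 + 5.8²·0.89] + 387.68 = 742.425 + 387.68 = 1130.1.
Reliability = 1130.1 / 1293.61 = 0.8736.

0.8736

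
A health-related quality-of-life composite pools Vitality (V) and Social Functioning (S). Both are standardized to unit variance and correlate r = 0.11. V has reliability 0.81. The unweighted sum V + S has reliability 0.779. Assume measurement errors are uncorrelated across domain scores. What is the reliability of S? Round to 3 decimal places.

Var(V+S) = 2 + 2·0.11 = 2.220.
True-score variance = ρ_V + ρ_S + 2·0.11, so 0.779 = (0.81 + ρ_S + 0.22) / 2.220.
ρ_S = 0.779·2.220 − 0.81 − 0.22 = 0.699.

0.699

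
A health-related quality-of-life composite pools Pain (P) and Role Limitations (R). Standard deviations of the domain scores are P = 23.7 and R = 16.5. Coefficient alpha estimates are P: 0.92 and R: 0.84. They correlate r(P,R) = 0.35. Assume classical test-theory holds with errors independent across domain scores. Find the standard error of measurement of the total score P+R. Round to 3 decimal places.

9.407

Var(total) = 833.94 + 273.735 = 1107.67.
True-score variance = 745.445 + 273.735 = 1019.18, so reliability = 0.9201.
Error variance = 1107.67 − 1019.18 = 88.4952; SEM = √88.4952 = 9.407.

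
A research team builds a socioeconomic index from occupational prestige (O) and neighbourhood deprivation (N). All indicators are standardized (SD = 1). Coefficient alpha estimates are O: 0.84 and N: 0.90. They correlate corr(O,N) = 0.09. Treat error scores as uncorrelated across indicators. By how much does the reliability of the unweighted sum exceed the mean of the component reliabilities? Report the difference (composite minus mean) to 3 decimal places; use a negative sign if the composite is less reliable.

0.011

Var(sum) = 2 + 0.18 = 2.18; true-score variance = 1.74 + 0.18 = 1.92; composite reliability = 0.8807.
Mean component reliability = 0.8700.
Difference = 0.8807 − 0.8700 = 0.011.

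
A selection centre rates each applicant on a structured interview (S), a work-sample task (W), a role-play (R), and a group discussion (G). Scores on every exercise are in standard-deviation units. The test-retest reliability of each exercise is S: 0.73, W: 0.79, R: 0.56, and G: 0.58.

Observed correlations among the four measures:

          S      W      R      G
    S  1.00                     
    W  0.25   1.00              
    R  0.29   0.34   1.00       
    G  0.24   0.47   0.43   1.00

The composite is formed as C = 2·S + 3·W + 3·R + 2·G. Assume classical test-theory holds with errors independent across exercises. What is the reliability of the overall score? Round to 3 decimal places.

Var(C) = 2² + 3² + 3² + 2² + 2·[6·0.25 + 6·0.29 + 4·0.24 + 9·0.34 + 6·0.47 + 6·0.43] = 26 + 25.32 = 51.32.
Under uncorrelated errors the observed covariances equal the true-score covariances, so only the own-variance terms attenuate.
True-score variance = [2²·0.73 + 3²·0.79 + 3²·0.56 + 2²·0.58] + 25.32 = 17.39 + 25.32 = 42.71.
Reliability = 42.71 / 51.32 = 0.832.

0.832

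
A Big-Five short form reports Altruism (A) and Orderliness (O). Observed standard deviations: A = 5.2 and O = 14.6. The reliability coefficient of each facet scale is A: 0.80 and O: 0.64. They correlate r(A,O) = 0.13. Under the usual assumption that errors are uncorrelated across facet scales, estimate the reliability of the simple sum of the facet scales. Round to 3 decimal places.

0.684

Var(A+O) = 5.2² + 14.6² + 2·[5.2·14.6·0.13] = 240.2 + 19.7392 = 259.939.
With uncorrelated errors the cross-covariances are all true-score covariance, so they carry over unchanged; only the diagonal terms shrink to ρᵢσᵢ².
True-score variance = [5.2²·0.80 + 14.6²·0.64] + 19.7392 = 158.054 + 19.7392 = 177.794.
Reliability = 177.794 / 259.939 = 0.684.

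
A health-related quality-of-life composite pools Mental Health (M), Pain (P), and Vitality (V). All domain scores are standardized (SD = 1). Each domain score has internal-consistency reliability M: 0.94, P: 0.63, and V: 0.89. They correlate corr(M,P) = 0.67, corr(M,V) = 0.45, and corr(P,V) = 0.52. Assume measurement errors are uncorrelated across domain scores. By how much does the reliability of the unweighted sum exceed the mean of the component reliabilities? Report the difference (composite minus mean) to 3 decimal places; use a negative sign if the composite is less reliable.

Var(sum) = 3 + 3.28 = 6.28; true-score variance = 2.46 + 3.28 = 5.74; composite reliability = 0.9140.
Mean component reliability = 0.8200.
Difference = 0.9140 − 0.8200 = 0.094.

0.094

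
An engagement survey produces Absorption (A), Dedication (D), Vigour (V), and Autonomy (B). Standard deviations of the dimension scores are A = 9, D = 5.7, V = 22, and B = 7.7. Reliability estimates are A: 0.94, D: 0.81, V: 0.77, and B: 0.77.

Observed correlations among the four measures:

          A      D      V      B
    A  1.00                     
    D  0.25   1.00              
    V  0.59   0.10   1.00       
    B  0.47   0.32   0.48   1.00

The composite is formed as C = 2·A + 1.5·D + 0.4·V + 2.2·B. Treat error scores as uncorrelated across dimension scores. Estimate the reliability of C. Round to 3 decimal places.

Var(C) = 2²·9² + 1.5²·5.7² + 0.4²·22² + 2.2²·7.7² + 2·[3·9·5.7·0.25 + 0.8·9·22·0.59 + 4.4·9·7.7·0.47 + 0.6·5.7·22·0.10 + 3.3·5.7·7.7·0.32 + 0.88·22·7.7·0.48] = 761.506 + 801.34 = 1562.85.
Under uncorrelated errors the observed covariances equal the true-score covariances, so only the own-variance terms attenuate.
True-score variance = [2²·9²·0.94 + 1.5²·5.7²·0.81 + 0.4²·22²·0.77 + 2.2²·7.7²·0.77] + 801.34 = 644.364 + 801.34 = 1445.7.
Reliability = 1445.7 / 1562.85 = 0.925.

0.925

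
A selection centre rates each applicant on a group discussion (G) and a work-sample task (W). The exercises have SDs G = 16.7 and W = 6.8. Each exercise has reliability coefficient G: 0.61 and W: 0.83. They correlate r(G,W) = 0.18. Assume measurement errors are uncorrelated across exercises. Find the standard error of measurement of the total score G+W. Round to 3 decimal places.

10.799

Var(total) = 325.13 + 40.8816 = 366.012.
True-score variance = 208.502 + 40.8816 = 249.384, so reliability = 0.6814.
Error variance = 366.012 − 249.384 = 116.628; SEM = √116.628 = 10.799.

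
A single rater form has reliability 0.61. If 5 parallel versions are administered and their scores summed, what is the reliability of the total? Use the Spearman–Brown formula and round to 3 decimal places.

ρ_k = kρ / (1 + (k−1)ρ) = 5·0.61 / (1 + 4·0.61) = 3.050 / 3.440 = 0.887.

0.887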